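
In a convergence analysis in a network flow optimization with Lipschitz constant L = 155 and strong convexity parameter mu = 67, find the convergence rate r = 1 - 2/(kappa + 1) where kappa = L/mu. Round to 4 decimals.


Step 1: Compute the condition number.
kappa = L/mu = 155/67 = 2.3134
Step 2: Compute the convergence rate.
r = 1 - 2/(kappa + 1) = 1 - 2*mu/(L + mu) = (L - mu)/(L + mu) = 88/222 = 0.3964


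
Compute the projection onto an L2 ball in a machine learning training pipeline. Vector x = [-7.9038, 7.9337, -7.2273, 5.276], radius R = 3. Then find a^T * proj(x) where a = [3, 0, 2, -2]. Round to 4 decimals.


Step 1: Compute ||x|| (intermediates to 6 decimals).
||x|| = sqrt((-7.9038)^2 + 7.9337^2 + (-7.2273)^2 + 5.276^2) = 14.334702
Step 2: Project.
Since ||x|| > R, scale = R/||x|| = 3/14.334702 = 0.209282, proj(x) = scale * x
proj(x) = [-1.654123, 1.660381, -1.512544, 1.104172]
Step 3: Dot product.
a^T * proj(x) = 3*(-1.654123) + 0*1.660381 + 2*(-1.512544) - 2*1.104172 = -10.1958


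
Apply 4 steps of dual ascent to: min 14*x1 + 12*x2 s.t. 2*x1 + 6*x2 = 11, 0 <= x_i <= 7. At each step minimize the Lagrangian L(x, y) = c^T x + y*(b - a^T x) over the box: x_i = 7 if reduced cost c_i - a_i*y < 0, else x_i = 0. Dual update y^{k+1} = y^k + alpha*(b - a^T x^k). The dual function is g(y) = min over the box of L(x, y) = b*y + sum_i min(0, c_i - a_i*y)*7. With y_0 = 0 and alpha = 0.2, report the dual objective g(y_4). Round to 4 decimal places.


Dual ascent for LP: min 14*x1 + 12*x2, 2*x1 + 6*x2 = 11, 0 <= x_i <= 7
Step 1: y^k = 0.0, reduced costs: (14.0, 12.0)
  x^k = (0.0, 0.0), subgradient = b - a^T x = 11.0
  y^{k+1} = 0.0 + 0.2*11.0 = 2.2
Step 2: y^k = 2.2, reduced costs: (9.6, -1.2)
  x^k = (0.0, 7.0), subgradient = b - a^T x = -31.0
  y^{k+1} = 2.2 + 0.2*-31.0 = -4.0
Step 3: y^k = -4.0, reduced costs: (22.0, 36.0)
  x^k = (0.0, 0.0), subgradient = b - a^T x = 11.0
  y^{k+1} = -4.0 + 0.2*11.0 = -1.8
Step 4: y^k = -1.8, reduced costs: (17.6, 22.8)
  x^k = (0.0, 0.0), subgradient = b - a^T x = 11.0
  y^{k+1} = -1.8 + 0.2*11.0 = 0.4
Dual objective at y_4 = 0.4: reduced costs (13.2, 9.6), box minimizer x = (0.0, 0.0)
g(y_4) = b*y + (c1 - a1*y)*x1 + (c2 - a2*y)*x2 = 11*0.4 + 13.2*0.0 + 9.6*0.0 = 4.4 + 0.0 + 0.0 = 4.4


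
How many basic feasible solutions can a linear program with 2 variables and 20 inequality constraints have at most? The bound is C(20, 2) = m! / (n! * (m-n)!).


Each vertex corresponds to some choice of n active constraints out of m, so the number of vertices is at most C(m, n) = m! / (n!(m-n)!).
m = 20, n = 2
Numerator: 20 * 19
Denominator: 2! = 2
C(20, 2) = 190


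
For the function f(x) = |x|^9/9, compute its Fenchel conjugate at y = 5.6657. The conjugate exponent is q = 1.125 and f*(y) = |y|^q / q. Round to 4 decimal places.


The conjugate exponent q satisfies 1/p + 1/q = 1.
p = 9, so q = 9/(9 - 1) = 1.125
|y|^q = 5.6657^1.125 = 7.0374
f*(5.6657) = 7.0374 / 1.125 = 6.2554


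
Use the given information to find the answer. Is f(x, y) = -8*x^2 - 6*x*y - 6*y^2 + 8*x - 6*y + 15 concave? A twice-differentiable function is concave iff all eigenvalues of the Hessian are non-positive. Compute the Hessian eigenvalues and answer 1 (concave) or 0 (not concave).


The Hessian of f(x,y) = -8*x^2 - 6*x*y - 6*y^2 + 8*x - 6*y + 15 is:
H = [[-16, -6], [-6, -12]]
Trace = -16 - 12 = -28
Determinant = -16*-12 - (-6)^2 = 156
Discriminant = (-28)^2 - 4*156 = 160.0
Eigenvalues: lambda_1 = -20.3246, lambda_2 = -7.6754
The function is concave.

1


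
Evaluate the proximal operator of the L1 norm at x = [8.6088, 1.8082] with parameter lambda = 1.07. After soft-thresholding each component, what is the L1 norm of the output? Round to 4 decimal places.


Soft-thresholding with lambda = 1.07:
prox(8.6088) = sign(8.6088)*max(|8.6088| - 1.07, 0) = 7.5388
prox(1.8082) = sign(1.8082)*max(|1.8082| - 1.07, 0) = 0.7382
prox(x) = [7.5388, 0.7382]
||prox(x)||_1 = 7.5388 + 0.7382 = 8.277


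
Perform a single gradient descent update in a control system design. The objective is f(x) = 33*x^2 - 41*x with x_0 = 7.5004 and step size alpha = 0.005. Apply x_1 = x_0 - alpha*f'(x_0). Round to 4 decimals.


We compute the gradient at x_0 and apply the update.
f'(x) = 66*x - 41
f'(7.5004) = 66*7.5004 - 41 = 454.0264
x_1 = 7.5004 - 0.005*454.0264 = 5.2303


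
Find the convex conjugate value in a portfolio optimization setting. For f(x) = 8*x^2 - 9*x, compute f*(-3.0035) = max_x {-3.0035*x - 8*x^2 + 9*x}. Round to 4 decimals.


f*(y) = sup_x {y*x - a*x^2 - b*x} = sup_x {(y-b)*x - a*x^2}
FOC: (y - b) - 2a*x = 0 => x* = (y - b)/(2a)
x* = (-3.0035 + 9)/(2*8) = 0.3748
f*(-3.0035) = (y-b)^2/(4a) = (-3.0035 + 9)^2/(4*8)
= 35.958/32 = 1.1237


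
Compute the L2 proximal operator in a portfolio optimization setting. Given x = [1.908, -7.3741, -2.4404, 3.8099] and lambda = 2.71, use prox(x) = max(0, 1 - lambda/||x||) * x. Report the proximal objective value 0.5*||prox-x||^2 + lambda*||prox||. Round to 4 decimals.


Step 1: Compute ||x||.
||x|| = 8.8594
Step 2: Compute scaling factor.
scale = max(0, 1 - 2.71/8.8594) = 0.6941
Step 3: prox(x) = [1.3244, -5.1184, -1.6939, 2.6445]
||prox(x)|| = 6.1494
Step 4: Proximal objective.
0.5*||prox-x||^2 = 3.6721
lambda*||prox|| = 16.6649
Total = 20.3369


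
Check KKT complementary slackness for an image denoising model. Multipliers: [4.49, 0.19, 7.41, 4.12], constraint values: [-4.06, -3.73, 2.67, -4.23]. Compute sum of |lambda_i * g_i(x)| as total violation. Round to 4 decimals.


KKT complementary slackness check:
lambda_1 * g_1 = 4.49 * -4.06 = -18.2294
lambda_2 * g_2 = 0.19 * -3.73 = -0.7087
lambda_3 * g_3 = 7.41 * 2.67 = 19.7847
lambda_4 * g_4 = 4.12 * -4.23 = -17.4276
Total violation = 18.2294 + 0.7087 + 19.7847 + 17.4276 = 56.1504


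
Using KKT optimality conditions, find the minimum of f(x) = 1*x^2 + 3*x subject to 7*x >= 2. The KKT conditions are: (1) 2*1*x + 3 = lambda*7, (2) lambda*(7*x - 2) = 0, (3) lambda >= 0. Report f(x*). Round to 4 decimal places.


Step 1: Try lambda = 0 (constraint inactive).
x_unc = -3/(2*1) = -1.5
Check: 7*-1.5 = -10.5 < 2 -- violated!
Step 2: Constraint must be active: 7*x = 2
x* = 2/7 = 0.2857 (rounded; the exact value 2/7 is used below)
lambda = (2*1*(2/7) + 3)/7 = 0.5102
Step 3: Compute optimal value.
f(x*) = 1*(2/7)^2 + 3*(2/7) = 0.9388


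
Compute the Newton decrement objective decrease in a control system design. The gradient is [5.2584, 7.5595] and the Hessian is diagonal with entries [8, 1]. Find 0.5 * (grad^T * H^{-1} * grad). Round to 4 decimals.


Step 1: H is diagonal, so H^(-1) * g = [0.6573, 7.5595].
Step 2: g^T H^(-1) g = sum_i g_i^2 / H_ii
  = (5.2584)^2/8 + (7.5595)^2/1
  = 3.4563 + 57.146 = 60.6024
Step 3: Objective decrease = 0.5 * g^T H^(-1) g = 30.3012


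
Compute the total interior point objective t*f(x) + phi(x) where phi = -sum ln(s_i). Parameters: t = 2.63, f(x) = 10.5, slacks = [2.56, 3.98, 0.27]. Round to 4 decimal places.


Step 1: Compute log-barrier.
ln values: [0.94, 1.3813, -1.3093]
phi = -(0.94 + 1.3813 - 1.3093) = -1.012
Step 2: Compute augmented objective.
t*f(x) = 2.63*10.5 = 27.615
Total = 27.615 - 1.012 = 26.603


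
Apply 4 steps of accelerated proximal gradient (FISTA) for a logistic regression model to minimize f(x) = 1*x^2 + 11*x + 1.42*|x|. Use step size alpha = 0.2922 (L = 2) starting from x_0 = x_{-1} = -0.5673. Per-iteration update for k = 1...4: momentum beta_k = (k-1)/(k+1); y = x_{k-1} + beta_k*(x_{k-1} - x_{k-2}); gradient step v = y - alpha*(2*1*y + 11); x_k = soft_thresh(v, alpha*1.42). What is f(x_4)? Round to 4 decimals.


FISTA on f(x) = 1*x^2 + 11*x + 1.42*|x|
L = 2, alpha = 0.2922
Iteration 1: beta = 0.0, y = -0.5673 + 0.0*(-0.5673 + 0.5673) = -0.5673
  grad(y) = 9.8654, v = y - alpha*grad = -3.45
  prox(v) = soft_thresh(-3.45, 0.4149) = -3.035
Iteration 2: beta = 0.3333, y = -3.035 + 0.3333*(-3.035 + 0.5673) = -3.8576
  grad(y) = 3.2847, v = y - alpha*grad = -4.8174
  prox(v) = soft_thresh(-4.8174, 0.4149) = -4.4025
Iteration 3: beta = 0.5, y = -4.4025 + 0.5*(-4.4025 + 3.035) = -5.0862
  grad(y) = 0.8275, v = y - alpha*grad = -5.328
  prox(v) = soft_thresh(-5.328, 0.4149) = -4.9131
Iteration 4: beta = 0.6, y = -4.9131 + 0.6*(-4.9131 + 4.4025) = -5.2195
  grad(y) = 0.561, v = y - alpha*grad = -5.3834
  prox(v) = soft_thresh(-5.3834, 0.4149) = -4.9685
f(x_4) = 1*(-4.9685)^2 + 11*(-4.9685) + 1.42*|-4.9685| = -22.9122


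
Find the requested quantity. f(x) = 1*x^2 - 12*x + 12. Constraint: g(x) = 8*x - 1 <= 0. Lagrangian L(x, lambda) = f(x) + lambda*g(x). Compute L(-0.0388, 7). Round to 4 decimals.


Step 1: Evaluate f(x).
f(-0.0388) = 1*(-0.0388)^2 - 12*(-0.0388) + 12 = 12.4671
Step 2: Evaluate g(x).
g(-0.0388) = 8*-0.0388 - 1 = -1.3104
Step 3: Compute Lagrangian.
L = 12.4671 + 7*-1.3104 = 3.2943


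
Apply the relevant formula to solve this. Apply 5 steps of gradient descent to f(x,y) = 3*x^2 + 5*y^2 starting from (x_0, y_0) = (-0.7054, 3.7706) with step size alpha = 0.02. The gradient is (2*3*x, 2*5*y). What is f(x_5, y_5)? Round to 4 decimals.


Gradient descent on f(x,y) = 3*x^2 + 5*y^2.
Starting point: (-0.7054, 3.7706), alpha = 0.02
Step 1: grad_x = 2*3*-0.7054 = -4.2324, grad_y = 2*5*3.7706 = 37.706
  x_1 = -0.7054 - 0.02*-4.2324 = -0.6208
  y_1 = 3.7706 - 0.02*37.706 = 3.0165
Step 2: grad_x = 2*3*-0.6208 = -3.7245, grad_y = 2*5*3.0165 = 30.1648
  x_2 = -0.6208 - 0.02*-3.7245 = -0.5463
  y_2 = 3.0165 - 0.02*30.1648 = 2.4132
Step 3: grad_x = 2*3*-0.5463 = -3.2776, grad_y = 2*5*2.4132 = 24.1318
  x_3 = -0.5463 - 0.02*-3.2776 = -0.4807
  y_3 = 2.4132 - 0.02*24.1318 = 1.9305
Step 4: grad_x = 2*3*-0.4807 = -2.8843, grad_y = 2*5*1.9305 = 19.3055
  x_4 = -0.4807 - 0.02*-2.8843 = -0.423
  y_4 = 1.9305 - 0.02*19.3055 = 1.5444
Step 5: grad_x = 2*3*-0.423 = -2.5382, grad_y = 2*5*1.5444 = 15.4444
  x_5 = -0.423 - 0.02*-2.5382 = -0.3723
  y_5 = 1.5444 - 0.02*15.4444 = 1.2356
f(-0.3723, 1.2356) = 3*(-0.3723)^2 + 5*1.2356^2 = 8.0487


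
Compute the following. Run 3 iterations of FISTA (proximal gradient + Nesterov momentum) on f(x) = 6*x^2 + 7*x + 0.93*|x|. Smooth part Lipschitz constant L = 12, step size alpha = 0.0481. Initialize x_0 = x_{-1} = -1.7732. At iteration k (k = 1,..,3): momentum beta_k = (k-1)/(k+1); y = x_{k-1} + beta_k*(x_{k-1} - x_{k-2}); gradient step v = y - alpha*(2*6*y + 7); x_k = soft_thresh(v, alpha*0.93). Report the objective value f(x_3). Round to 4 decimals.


FISTA on f(x) = 6*x^2 + 7*x + 0.93*|x|
L = 12, alpha = 0.0481
Iteration 1: beta = 0.0, y = -1.7732 + 0.0*(-1.7732 + 1.7732) = -1.7732
  grad(y) = -14.2784, v = y - alpha*grad = -1.0864
  prox(v) = soft_thresh(-1.0864, 0.0447) = -1.0417
Iteration 2: beta = 0.3333, y = -1.0417 + 0.3333*(-1.0417 + 1.7732) = -0.7978
  grad(y) = -2.574, v = y - alpha*grad = -0.674
  prox(v) = soft_thresh(-0.674, 0.0447) = -0.6293
Iteration 3: beta = 0.5, y = -0.6293 + 0.5*(-0.6293 + 1.0417) = -0.4231
  grad(y) = 1.9228, v = y - alpha*grad = -0.5156
  prox(v) = soft_thresh(-0.5156, 0.0447) = -0.4709
f(x_3) = 6*(-0.4709)^2 + 7*(-0.4709) + 0.93*|-0.4709| = -1.5279


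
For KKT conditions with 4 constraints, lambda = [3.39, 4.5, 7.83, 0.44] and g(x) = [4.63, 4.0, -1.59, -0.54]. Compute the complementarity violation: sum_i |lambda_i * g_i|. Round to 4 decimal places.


KKT complementary slackness check:
lambda_1 * g_1 = 3.39 * 4.63 = 15.6957
lambda_2 * g_2 = 4.5 * 4.0 = 18.0
lambda_3 * g_3 = 7.83 * -1.59 = -12.4497
lambda_4 * g_4 = 0.44 * -0.54 = -0.2376
Total violation = 15.6957 + 18.0 + 12.4497 + 0.2376 = 46.383


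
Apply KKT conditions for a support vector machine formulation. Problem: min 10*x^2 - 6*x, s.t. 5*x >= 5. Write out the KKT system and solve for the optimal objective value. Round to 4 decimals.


Step 1: Try lambda = 0 (constraint inactive).
x_unc = 6/(2*10) = 0.3
Check: 5*0.3 = 1.5 < 5 -- violated!
Step 2: Constraint must be active: 5*x = 5
x* = 5/5 = 1.0
lambda = (2*10*1.0 - 6)/5 = 2.8
Step 3: Compute optimal value.
f(x*) = 10*1.0^2 - 6*1.0 = 4.0


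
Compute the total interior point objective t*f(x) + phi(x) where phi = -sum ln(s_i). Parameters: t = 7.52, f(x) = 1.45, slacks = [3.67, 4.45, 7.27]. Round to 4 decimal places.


Step 1: Compute log-barrier.
ln values: [1.3002, 1.4929, 1.9838]
phi = -(1.3002 + 1.4929 + 1.9838) = -4.7769
Step 2: Compute augmented objective.
t*f(x) = 7.52*1.45 = 10.904
Total = 10.904 - 4.7769 = 6.1271


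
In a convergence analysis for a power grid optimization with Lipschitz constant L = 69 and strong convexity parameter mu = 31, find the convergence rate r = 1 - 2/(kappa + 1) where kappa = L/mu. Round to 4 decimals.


Step 1: Compute the condition number.
kappa = L/mu = 69/31 = 2.2258
Step 2: Compute the convergence rate.
r = 1 - 2/(kappa + 1) = 1 - 2*mu/(L + mu) = (L - mu)/(L + mu) = 38/100 = 0.38


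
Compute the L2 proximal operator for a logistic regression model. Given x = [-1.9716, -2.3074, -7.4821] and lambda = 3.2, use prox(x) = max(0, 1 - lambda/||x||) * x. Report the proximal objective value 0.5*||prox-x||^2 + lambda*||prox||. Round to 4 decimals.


Step 1: Compute ||x||.
||x|| = 8.0742
Step 2: Compute scaling factor.
scale = max(0, 1 - 3.2/8.0742) = 0.6037
Step 3: prox(x) = [-1.1902, -1.3929, -4.5168]
||prox(x)|| = 4.8742
Step 4: Proximal objective.
0.5*||prox-x||^2 = 5.12
lambda*||prox|| = 15.5974
Total = 20.7175


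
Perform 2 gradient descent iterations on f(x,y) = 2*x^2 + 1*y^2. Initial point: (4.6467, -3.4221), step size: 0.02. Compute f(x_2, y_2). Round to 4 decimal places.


Gradient descent on f(x,y) = 2*x^2 + 1*y^2.
Starting point: (4.6467, -3.4221), alpha = 0.02
Step 1: grad_x = 2*2*4.6467 = 18.5868, grad_y = 2*1*-3.4221 = -6.8442
  x_1 = 4.6467 - 0.02*18.5868 = 4.275
  y_1 = -3.4221 - 0.02*-6.8442 = -3.2852
Step 2: grad_x = 2*2*4.275 = 17.0999, grad_y = 2*1*-3.2852 = -6.5704
  x_2 = 4.275 - 0.02*17.0999 = 3.933
  y_2 = -3.2852 - 0.02*-6.5704 = -3.1538
f(3.933, -3.1538) = 2*3.933^2 + 1*(-3.1538)^2 = 40.883


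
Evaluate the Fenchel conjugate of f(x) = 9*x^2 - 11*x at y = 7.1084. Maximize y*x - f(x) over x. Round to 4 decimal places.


f*(y) = sup_x {y*x - a*x^2 - b*x} = sup_x {(y-b)*x - a*x^2}
FOC: (y - b) - 2a*x = 0 => x* = (y - b)/(2a)
x* = (7.1084 + 11)/(2*9) = 1.006
f*(7.1084) = (y-b)^2/(4a) = (7.1084 + 11)^2/(4*9)
= 327.9142/36 = 9.1087


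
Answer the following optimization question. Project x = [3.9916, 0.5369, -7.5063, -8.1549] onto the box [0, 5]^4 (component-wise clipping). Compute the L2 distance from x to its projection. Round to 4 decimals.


Project each component onto [0, 5].
clip(3.9916) = 3.9916, clip(0.5369) = 0.5369, clip(-7.5063) = 0.0, clip(-8.1549) = 0.0
Projection = [3.9916, 0.5369, 0.0, 0.0]
Squared diffs: [0.0, 0.0, 56.3445, 66.5024]
Distance = sqrt(122.8469) = 11.0836


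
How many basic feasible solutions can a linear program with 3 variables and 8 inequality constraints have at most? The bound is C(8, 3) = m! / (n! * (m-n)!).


Each vertex corresponds to some choice of n active constraints out of m, so the number of vertices is at most C(m, n) = m! / (n!(m-n)!).
m = 8, n = 3
Numerator: 8 * 7 * 6
Denominator: 3! = 6
C(8, 3) = 56


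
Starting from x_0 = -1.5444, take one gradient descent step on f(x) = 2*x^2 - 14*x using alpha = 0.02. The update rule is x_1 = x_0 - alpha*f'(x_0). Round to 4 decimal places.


We compute the gradient at x_0 and apply the update.
f'(x) = 4*x - 14
f'(-1.5444) = 4*-1.5444 - 14 = -20.1776
x_1 = -1.5444 - 0.02*-20.1776 = -1.1408


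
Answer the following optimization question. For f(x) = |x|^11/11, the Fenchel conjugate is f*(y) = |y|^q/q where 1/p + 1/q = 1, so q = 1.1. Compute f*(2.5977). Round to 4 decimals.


The conjugate exponent q satisfies 1/p + 1/q = 1.
p = 11, so q = 11/(11 - 1) = 1.1
|y|^q = 2.5977^1.1 = 2.8579
f*(2.5977) = 2.8579 / 1.1 = 2.5981


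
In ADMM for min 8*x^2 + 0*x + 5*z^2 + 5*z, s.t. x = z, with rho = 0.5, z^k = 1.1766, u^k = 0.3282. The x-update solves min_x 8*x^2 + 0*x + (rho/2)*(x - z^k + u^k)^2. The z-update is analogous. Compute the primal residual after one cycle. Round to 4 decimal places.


ADMM iteration with rho = 0.5, z^k = 1.1766, u^k = 0.3282
Step 1: x-update.
Minimize 8*x^2 + 0*x + (0.5/2)*(x - 1.1766 + 0.3282)^2
FOC: (2*8 + 0.5)*x = 0 + 0.5*(1.1766 - 0.3282)
x^{k+1} = 0.0257
Step 2: z-update.
Minimize 5*z^2 + 5*z + (0.5/2)*(0.0257 - z + 0.3282)^2
FOC: (2*5 + 0.5)*z = -5 + 0.5*(0.0257 + 0.3282)
z^{k+1} = -0.4593
Step 3: u-update.
u^{k+1} = 0.3282 + 0.0257 + 0.4593 = 0.8132
Step 4: Primal residual = |0.0257 + 0.4593| = 0.485


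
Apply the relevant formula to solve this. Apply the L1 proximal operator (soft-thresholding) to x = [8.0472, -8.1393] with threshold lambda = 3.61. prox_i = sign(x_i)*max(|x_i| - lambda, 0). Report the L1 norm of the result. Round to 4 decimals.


Soft-thresholding with lambda = 3.61:
prox(8.0472) = sign(8.0472)*max(|8.0472| - 3.61, 0) = 4.4372
prox(-8.1393) = sign(-8.1393)*max(|-8.1393| - 3.61, 0) = -4.5293
prox(x) = [4.4372, -4.5293]
||prox(x)||_1 = 4.4372 + 4.5293 = 8.9665


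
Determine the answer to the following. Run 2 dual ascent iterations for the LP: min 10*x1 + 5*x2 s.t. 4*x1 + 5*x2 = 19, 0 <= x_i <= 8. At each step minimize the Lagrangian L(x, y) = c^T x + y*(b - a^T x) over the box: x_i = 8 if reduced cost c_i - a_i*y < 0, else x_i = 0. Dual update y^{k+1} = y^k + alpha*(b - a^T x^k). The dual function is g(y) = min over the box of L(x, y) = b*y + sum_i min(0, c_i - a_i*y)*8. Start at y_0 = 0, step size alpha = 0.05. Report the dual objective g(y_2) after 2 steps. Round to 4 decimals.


Dual ascent for LP: min 10*x1 + 5*x2, 4*x1 + 5*x2 = 19, 0 <= x_i <= 8
Step 1: y^k = 0.0, reduced costs: (10.0, 5.0)
  x^k = (0.0, 0.0), subgradient = b - a^T x = 19.0
  y^{k+1} = 0.0 + 0.05*19.0 = 0.95
Step 2: y^k = 0.95, reduced costs: (6.2, 0.25)
  x^k = (0.0, 0.0), subgradient = b - a^T x = 19.0
  y^{k+1} = 0.95 + 0.05*19.0 = 1.9
Dual objective at y_2 = 1.9: reduced costs (2.4, -4.5), box minimizer x = (0.0, 8.0)
g(y_2) = b*y + (c1 - a1*y)*x1 + (c2 - a2*y)*x2 = 19*1.9 + 2.4*0.0 + (-4.5)*8.0 = 36.1 + 0.0 - 36.0 = 0.1


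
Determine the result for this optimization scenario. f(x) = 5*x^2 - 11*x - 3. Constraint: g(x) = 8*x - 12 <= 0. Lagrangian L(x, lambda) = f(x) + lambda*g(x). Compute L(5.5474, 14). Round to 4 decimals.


Step 1: Evaluate f(x).
f(5.5474) = 5*5.5474^2 - 11*5.5474 - 3 = 89.8468
Step 2: Evaluate g(x).
g(5.5474) = 8*5.5474 - 12 = 32.3792
Step 3: Compute Lagrangian.
L = 89.8468 + 14*32.3792 = 543.1556


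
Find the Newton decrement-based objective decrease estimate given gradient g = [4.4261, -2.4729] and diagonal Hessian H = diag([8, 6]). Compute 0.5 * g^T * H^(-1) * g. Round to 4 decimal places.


Step 1: H is diagonal, so H^(-1) * g = [0.5533, -0.4122].
Step 2: g^T H^(-1) g = sum_i g_i^2 / H_ii
  = (4.4261)^2/8 + (-2.4729)^2/6
  = 2.4488 + 1.0192 = 3.468
Step 3: Objective decrease = 0.5 * g^T H^(-1) g = 1.734


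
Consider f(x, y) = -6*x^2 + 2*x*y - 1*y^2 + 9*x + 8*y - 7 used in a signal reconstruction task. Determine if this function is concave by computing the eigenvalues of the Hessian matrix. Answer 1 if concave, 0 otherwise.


The Hessian of f(x,y) = -6*x^2 + 2*x*y - 1*y^2 + 9*x + 8*y - 7 is:
H = [[-12, 2], [2, -2]]
Trace = -12 - 2 = -14
Determinant = -12*-2 - (2)^2 = 20
Discriminant = (-14)^2 - 4*20 = 116.0
Eigenvalues: lambda_1 = -12.3852, lambda_2 = -1.6148
The function is concave.

1


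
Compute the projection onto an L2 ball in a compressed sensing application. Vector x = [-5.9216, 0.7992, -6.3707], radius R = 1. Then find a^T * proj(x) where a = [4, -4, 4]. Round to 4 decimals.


Step 1: Compute ||x|| (intermediates to 6 decimals).
||x|| = sqrt((-5.9216)^2 + 0.7992^2 + (-6.3707)^2) = 8.734408
Step 2: Project.
Since ||x|| > R, scale = R/||x|| = 1/8.734408 = 0.11449, proj(x) = scale * x
proj(x) = [-0.677964, 0.0915, -0.729381]
Step 3: Dot product.
a^T * proj(x) = 4*(-0.677964) - 4*0.0915 + 4*(-0.729381) = -5.9954


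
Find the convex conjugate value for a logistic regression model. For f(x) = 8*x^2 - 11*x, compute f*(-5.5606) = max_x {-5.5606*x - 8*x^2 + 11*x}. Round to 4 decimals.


f*(y) = sup_x {y*x - a*x^2 - b*x} = sup_x {(y-b)*x - a*x^2}
FOC: (y - b) - 2a*x = 0 => x* = (y - b)/(2a)
x* = (-5.5606 + 11)/(2*8) = 0.34
f*(-5.5606) = (y-b)^2/(4a) = (-5.5606 + 11)^2/(4*8)
= 29.5871/32 = 0.9246


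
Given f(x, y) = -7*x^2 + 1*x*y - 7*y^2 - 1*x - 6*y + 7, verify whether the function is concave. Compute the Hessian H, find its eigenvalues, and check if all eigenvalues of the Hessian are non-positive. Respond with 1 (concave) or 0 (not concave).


The Hessian of f(x,y) = -7*x^2 + 1*x*y - 7*y^2 - 1*x - 6*y + 7 is:
H = [[-14, 1], [1, -14]]
Trace = -14 - 14 = -28
Determinant = -14*-14 - (1)^2 = 195
Discriminant = (-28)^2 - 4*195 = 4.0
Eigenvalues: lambda_1 = -15.0, lambda_2 = -13.0
The function is concave.

1


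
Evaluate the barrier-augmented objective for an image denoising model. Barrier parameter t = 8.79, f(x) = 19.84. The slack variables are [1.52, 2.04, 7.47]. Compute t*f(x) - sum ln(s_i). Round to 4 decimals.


Step 1: Compute log-barrier.
ln values: [0.4187, 0.7129, 2.0109]
phi = -(0.4187 + 0.7129 + 2.0109) = -3.1426
Step 2: Compute augmented objective.
t*f(x) = 8.79*19.84 = 174.3936
Total = 174.3936 - 3.1426 = 171.251


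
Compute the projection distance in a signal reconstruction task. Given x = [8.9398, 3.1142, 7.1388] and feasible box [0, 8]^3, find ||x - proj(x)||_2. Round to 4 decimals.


Project each component onto [0, 8].
clip(8.9398) = 8.0, clip(3.1142) = 3.1142, clip(7.1388) = 7.1388
Projection = [8.0, 3.1142, 7.1388]
Squared diffs: [0.8832, 0.0, 0.0]
Distance = sqrt(0.8832) = 0.9398


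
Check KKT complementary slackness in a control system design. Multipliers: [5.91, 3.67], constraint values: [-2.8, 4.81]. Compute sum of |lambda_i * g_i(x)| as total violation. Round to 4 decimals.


KKT complementary slackness check:
lambda_1 * g_1 = 5.91 * -2.8 = -16.548
lambda_2 * g_2 = 3.67 * 4.81 = 17.6527
Total violation = 16.548 + 17.6527 = 34.2007


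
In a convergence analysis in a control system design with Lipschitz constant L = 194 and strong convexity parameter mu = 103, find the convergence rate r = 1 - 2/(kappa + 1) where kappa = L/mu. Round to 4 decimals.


Step 1: Compute the condition number.
kappa = L/mu = 194/103 = 1.8835
Step 2: Compute the convergence rate.
r = 1 - 2/(kappa + 1) = 1 - 2*mu/(L + mu) = (L - mu)/(L + mu) = 91/297 = 0.3064


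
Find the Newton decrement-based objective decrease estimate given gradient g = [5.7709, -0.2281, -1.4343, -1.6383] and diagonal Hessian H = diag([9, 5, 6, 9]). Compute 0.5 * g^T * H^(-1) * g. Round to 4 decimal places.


Step 1: H is diagonal, so H^(-1) * g = [0.6412, -0.0456, -0.2391, -0.182].
Step 2: g^T H^(-1) g = sum_i g_i^2 / H_ii
  = (5.7709)^2/9 + (-0.2281)^2/5 + (-1.4343)^2/6 + (-1.6383)^2/9
  = 3.7004 + 0.0104 + 0.3429 + 0.2982 = 4.3519
Step 3: Objective decrease = 0.5 * g^T H^(-1) g = 2.1759


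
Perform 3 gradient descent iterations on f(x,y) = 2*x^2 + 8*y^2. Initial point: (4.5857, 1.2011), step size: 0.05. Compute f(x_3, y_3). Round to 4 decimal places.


Gradient descent on f(x,y) = 2*x^2 + 8*y^2.
Starting point: (4.5857, 1.2011), alpha = 0.05
Step 1: grad_x = 2*2*4.5857 = 18.3428, grad_y = 2*8*1.2011 = 19.2176
  x_1 = 4.5857 - 0.05*18.3428 = 3.6686
  y_1 = 1.2011 - 0.05*19.2176 = 0.2402
Step 2: grad_x = 2*2*3.6686 = 14.6742, grad_y = 2*8*0.2402 = 3.8435
  x_2 = 3.6686 - 0.05*14.6742 = 2.9348
  y_2 = 0.2402 - 0.05*3.8435 = 0.048
Step 3: grad_x = 2*2*2.9348 = 11.7394, grad_y = 2*8*0.048 = 0.7687
  x_3 = 2.9348 - 0.05*11.7394 = 2.3479
  y_3 = 0.048 - 0.05*0.7687 = 0.0096
f(2.3479, 0.0096) = 2*2.3479^2 + 8*0.0096^2 = 11.0258


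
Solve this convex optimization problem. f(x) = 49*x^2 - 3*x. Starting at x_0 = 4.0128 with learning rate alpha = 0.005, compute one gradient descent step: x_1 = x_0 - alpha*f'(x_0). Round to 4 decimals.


We compute the gradient at x_0 and apply the update.
f'(x) = 98*x - 3
f'(4.0128) = 98*4.0128 - 3 = 390.2544
x_1 = 4.0128 - 0.005*390.2544 = 2.0615


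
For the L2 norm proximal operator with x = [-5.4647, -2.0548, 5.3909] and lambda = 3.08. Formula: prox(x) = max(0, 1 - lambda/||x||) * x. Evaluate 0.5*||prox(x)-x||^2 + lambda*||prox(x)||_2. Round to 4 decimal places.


Step 1: Compute ||x||.
||x|| = 7.9465
Step 2: Compute scaling factor.
scale = max(0, 1 - 3.08/7.9465) = 0.6124
Step 3: prox(x) = [-3.3466, -1.2584, 3.3014]
||prox(x)|| = 4.8665
Step 4: Proximal objective.
0.5*||prox-x||^2 = 4.7432
lambda*||prox|| = 14.9888
Total = 19.732


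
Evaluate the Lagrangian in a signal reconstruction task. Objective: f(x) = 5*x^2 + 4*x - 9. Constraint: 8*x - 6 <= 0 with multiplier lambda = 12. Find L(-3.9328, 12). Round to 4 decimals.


Step 1: Evaluate f(x).
f(-3.9328) = 5*(-3.9328)^2 + 4*(-3.9328) - 9 = 52.6034
Step 2: Evaluate g(x).
g(-3.9328) = 8*-3.9328 - 6 = -37.4624
Step 3: Compute Lagrangian.
L = 52.6034 + 12*-37.4624 = -396.9454


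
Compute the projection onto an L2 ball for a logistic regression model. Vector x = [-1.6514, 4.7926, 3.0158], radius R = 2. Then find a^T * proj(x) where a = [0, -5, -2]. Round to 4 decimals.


Step 1: Compute ||x|| (intermediates to 6 decimals).
||x|| = sqrt((-1.6514)^2 + 4.7926^2 + 3.0158^2) = 5.898405
Step 2: Project.
Since ||x|| > R, scale = R/||x|| = 2/5.898405 = 0.339075, proj(x) = scale * x
proj(x) = [-0.559948, 1.625051, 1.022582]
Step 3: Dot product.
a^T * proj(x) = 0*(-0.559948) - 5*1.625051 - 2*1.022582 = -10.1704


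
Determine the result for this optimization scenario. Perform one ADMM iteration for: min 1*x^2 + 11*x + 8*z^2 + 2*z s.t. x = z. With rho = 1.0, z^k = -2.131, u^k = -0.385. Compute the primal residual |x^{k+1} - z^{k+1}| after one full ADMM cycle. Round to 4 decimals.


ADMM iteration with rho = 1.0, z^k = -2.131, u^k = -0.385
Step 1: x-update.
Minimize 1*x^2 + 11*x + (1.0/2)*(x + 2.131 - 0.385)^2
FOC: (2*1 + 1.0)*x = -11 + 1.0*(-2.131 + 0.385)
x^{k+1} = -4.2487
Step 2: z-update.
Minimize 8*z^2 + 2*z + (1.0/2)*(-4.2487 - z - 0.385)^2
FOC: (2*8 + 1.0)*z = -2 + 1.0*(-4.2487 - 0.385)
z^{k+1} = -0.3902
Step 3: u-update.
u^{k+1} = -0.385 - 4.2487 + 0.3902 = -4.2435
Step 4: Primal residual = |-4.2487 + 0.3902| = 3.8585


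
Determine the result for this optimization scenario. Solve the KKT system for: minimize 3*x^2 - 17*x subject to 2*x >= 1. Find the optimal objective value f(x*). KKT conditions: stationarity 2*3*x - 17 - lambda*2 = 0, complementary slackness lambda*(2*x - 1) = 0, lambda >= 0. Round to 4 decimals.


Step 1: Try lambda = 0 (constraint inactive).
Stationarity: 2*3*x - 17 = 0
x* = 17/(2*3) = 17/6 = 2.8333 (rounded; the exact value 17/6 is used below)
Check constraint: 2*2.8333 = 5.6666 >= 1 -- satisfied.
Step 2: Compute optimal value.
f(x*) = 3*(17/6)^2 - 17*(17/6) = -24.0833


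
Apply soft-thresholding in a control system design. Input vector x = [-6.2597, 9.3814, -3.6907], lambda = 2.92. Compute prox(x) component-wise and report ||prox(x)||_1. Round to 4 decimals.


Soft-thresholding with lambda = 2.92:
prox(-6.2597) = sign(-6.2597)*max(|-6.2597| - 2.92, 0) = -3.3397
prox(9.3814) = sign(9.3814)*max(|9.3814| - 2.92, 0) = 6.4614
prox(-3.6907) = sign(-3.6907)*max(|-3.6907| - 2.92, 0) = -0.7707
prox(x) = [-3.3397, 6.4614, -0.7707]
||prox(x)||_1 = 3.3397 + 6.4614 + 0.7707 = 10.5718


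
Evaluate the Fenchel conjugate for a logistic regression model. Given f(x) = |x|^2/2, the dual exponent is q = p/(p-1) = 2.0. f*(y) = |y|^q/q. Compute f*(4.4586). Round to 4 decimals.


The conjugate exponent q satisfies 1/p + 1/q = 1.
p = 2, so q = 2/(2 - 1) = 2.0
|y|^q = 4.4586^2.0 = 19.8791
f*(4.4586) = 19.8791 / 2.0 = 9.9396


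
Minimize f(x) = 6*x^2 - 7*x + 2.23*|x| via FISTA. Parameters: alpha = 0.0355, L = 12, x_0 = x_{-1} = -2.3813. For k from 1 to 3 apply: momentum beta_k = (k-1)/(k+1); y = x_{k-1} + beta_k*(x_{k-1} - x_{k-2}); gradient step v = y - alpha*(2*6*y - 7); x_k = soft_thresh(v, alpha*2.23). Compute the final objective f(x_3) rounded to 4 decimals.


FISTA on f(x) = 6*x^2 - 7*x + 2.23*|x|
L = 12, alpha = 0.0355
Iteration 1: beta = 0.0, y = -2.3813 + 0.0*(-2.3813 + 2.3813) = -2.3813
  grad(y) = -35.5756, v = y - alpha*grad = -1.1184
  prox(v) = soft_thresh(-1.1184, 0.0792) = -1.0392
Iteration 2: beta = 0.3333, y = -1.0392 + 0.3333*(-1.0392 + 2.3813) = -0.5918
  grad(y) = -14.102, v = y - alpha*grad = -0.0912
  prox(v) = soft_thresh(-0.0912, 0.0792) = -0.012
Iteration 3: beta = 0.5, y = -0.012 + 0.5*(-0.012 + 1.0392) = 0.5015
  grad(y) = -0.9817, v = y - alpha*grad = 0.5364
  prox(v) = soft_thresh(0.5364, 0.0792) = 0.4572
f(x_3) = 6*0.4572^2 - 7*0.4572 + 2.23*|0.4572| = -0.9266


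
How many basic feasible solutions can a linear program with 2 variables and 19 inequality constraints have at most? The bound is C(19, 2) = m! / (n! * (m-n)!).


Each vertex corresponds to some choice of n active constraints out of m, so the number of vertices is at most C(m, n) = m! / (n!(m-n)!).
m = 19, n = 2
Numerator: 19 * 18
Denominator: 2! = 2
C(19, 2) = 171


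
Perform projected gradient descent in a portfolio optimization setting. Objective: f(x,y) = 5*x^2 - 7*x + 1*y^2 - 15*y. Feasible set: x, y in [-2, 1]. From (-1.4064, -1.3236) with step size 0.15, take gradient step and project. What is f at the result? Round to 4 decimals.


Step 1: Compute gradient at (-1.4064, -1.3236).
grad_x = 2*5*-1.4064 - 7 = -21.064
grad_y = 2*1*-1.3236 - 15 = -17.6472
Step 2: Gradient step.
x_raw = -1.4064 - 0.15*-21.064 = 1.7532
y_raw = -1.3236 - 0.15*-17.6472 = 1.3235
Step 3: Project onto [-2, 1].
x_proj = clip(1.7532) = 1.0
y_proj = clip(1.3235) = 1.0
Step 4: Evaluate f.
f(1.0, 1.0) = -16.0


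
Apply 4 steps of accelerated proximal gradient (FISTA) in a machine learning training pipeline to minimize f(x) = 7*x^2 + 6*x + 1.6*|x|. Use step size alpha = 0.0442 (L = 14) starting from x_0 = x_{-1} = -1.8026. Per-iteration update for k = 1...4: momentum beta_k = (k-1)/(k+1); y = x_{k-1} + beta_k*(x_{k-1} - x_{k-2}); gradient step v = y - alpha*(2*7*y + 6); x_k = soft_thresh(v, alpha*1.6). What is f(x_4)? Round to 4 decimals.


FISTA on f(x) = 7*x^2 + 6*x + 1.6*|x|
L = 14, alpha = 0.0442
Iteration 1: beta = 0.0, y = -1.8026 + 0.0*(-1.8026 + 1.8026) = -1.8026
  grad(y) = -19.2364, v = y - alpha*grad = -0.9524
  prox(v) = soft_thresh(-0.9524, 0.0707) = -0.8816
Iteration 2: beta = 0.3333, y = -0.8816 + 0.3333*(-0.8816 + 1.8026) = -0.5746
  grad(y) = -2.045, v = y - alpha*grad = -0.4843
  prox(v) = soft_thresh(-0.4843, 0.0707) = -0.4135
Iteration 3: beta = 0.5, y = -0.4135 + 0.5*(-0.4135 + 0.8816) = -0.1795
  grad(y) = 3.4872, v = y - alpha*grad = -0.3336
  prox(v) = soft_thresh(-0.3336, 0.0707) = -0.2629
Iteration 4: beta = 0.6, y = -0.2629 + 0.6*(-0.2629 + 0.4135) = -0.1725
  grad(y) = 3.5847, v = y - alpha*grad = -0.331
  prox(v) = soft_thresh(-0.331, 0.0707) = -0.2602
f(x_4) = 7*(-0.2602)^2 + 6*(-0.2602) + 1.6*|-0.2602| = -0.671


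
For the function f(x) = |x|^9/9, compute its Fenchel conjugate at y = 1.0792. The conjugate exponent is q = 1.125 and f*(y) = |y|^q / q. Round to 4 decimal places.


The conjugate exponent q satisfies 1/p + 1/q = 1.
p = 9, so q = 9/(9 - 1) = 1.125
|y|^q = 1.0792^1.125 = 1.0895
f*(1.0792) = 1.0895 / 1.125 = 0.9685


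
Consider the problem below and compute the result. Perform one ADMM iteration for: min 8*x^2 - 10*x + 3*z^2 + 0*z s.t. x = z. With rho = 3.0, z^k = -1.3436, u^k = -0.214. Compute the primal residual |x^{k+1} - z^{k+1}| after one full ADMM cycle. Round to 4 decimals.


ADMM iteration with rho = 3.0, z^k = -1.3436, u^k = -0.214
Step 1: x-update.
Minimize 8*x^2 - 10*x + (3.0/2)*(x + 1.3436 - 0.214)^2
FOC: (2*8 + 3.0)*x = 10 + 3.0*(-1.3436 + 0.214)
x^{k+1} = 0.348
Step 2: z-update.
Minimize 3*z^2 + 0*z + (3.0/2)*(0.348 - z - 0.214)^2
FOC: (2*3 + 3.0)*z = 0 + 3.0*(0.348 - 0.214)
z^{k+1} = 0.0447
Step 3: u-update.
u^{k+1} = -0.214 + 0.348 - 0.0447 = 0.0893
Step 4: Primal residual = |0.348 - 0.0447| = 0.3033


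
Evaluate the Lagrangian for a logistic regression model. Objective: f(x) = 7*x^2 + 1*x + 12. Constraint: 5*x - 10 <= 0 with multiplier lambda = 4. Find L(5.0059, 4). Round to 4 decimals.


Step 1: Evaluate f(x).
f(5.0059) = 7*5.0059^2 + 1*5.0059 + 12 = 192.4191
Step 2: Evaluate g(x).
g(5.0059) = 5*5.0059 - 10 = 15.0295
Step 3: Compute Lagrangian.
L = 192.4191 + 4*15.0295 = 252.5371


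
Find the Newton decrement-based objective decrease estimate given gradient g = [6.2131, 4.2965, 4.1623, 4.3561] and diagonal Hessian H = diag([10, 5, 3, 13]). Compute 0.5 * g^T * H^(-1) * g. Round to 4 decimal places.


Step 1: H is diagonal, so H^(-1) * g = [0.6213, 0.8593, 1.3874, 0.3351].
Step 2: g^T H^(-1) g = sum_i g_i^2 / H_ii
  = (6.2131)^2/10 + (4.2965)^2/5 + (4.1623)^2/3 + (4.3561)^2/13
  = 3.8603 + 3.692 + 5.7749 + 1.4597 = 14.7868
Step 3: Objective decrease = 0.5 * g^T H^(-1) g = 7.3934


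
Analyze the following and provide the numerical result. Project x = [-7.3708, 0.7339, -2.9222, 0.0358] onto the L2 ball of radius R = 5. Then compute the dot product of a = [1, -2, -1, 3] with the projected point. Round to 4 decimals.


Step 1: Compute ||x|| (intermediates to 6 decimals).
||x|| = sqrt((-7.3708)^2 + 0.7339^2 + (-2.9222)^2 + 0.0358^2) = 7.962904
Step 2: Project.
Since ||x|| > R, scale = R/||x|| = 5/7.962904 = 0.627912, proj(x) = scale * x
proj(x) = [-4.628214, 0.460825, -1.834884, 0.022479]
Step 3: Dot product.
a^T * proj(x) = 1*(-4.628214) - 2*0.460825 - 1*(-1.834884) + 3*0.022479 = -3.6475


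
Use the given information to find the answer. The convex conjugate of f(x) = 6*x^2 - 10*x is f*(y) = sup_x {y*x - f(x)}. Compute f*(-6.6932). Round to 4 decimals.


f*(y) = sup_x {y*x - a*x^2 - b*x} = sup_x {(y-b)*x - a*x^2}
FOC: (y - b) - 2a*x = 0 => x* = (y - b)/(2a)
x* = (-6.6932 + 10)/(2*6) = 0.2756
f*(-6.6932) = (y-b)^2/(4a) = (-6.6932 + 10)^2/(4*6)
= 10.9349/24 = 0.4556


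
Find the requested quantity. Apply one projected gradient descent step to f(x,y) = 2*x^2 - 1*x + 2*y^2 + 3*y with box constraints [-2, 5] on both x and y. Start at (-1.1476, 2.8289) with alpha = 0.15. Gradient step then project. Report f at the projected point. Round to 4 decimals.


Step 1: Compute gradient at (-1.1476, 2.8289).
grad_x = 2*2*-1.1476 - 1 = -5.5904
grad_y = 2*2*2.8289 + 3 = 14.3156
Step 2: Gradient step.
x_raw = -1.1476 - 0.15*-5.5904 = -0.309
y_raw = 2.8289 - 0.15*14.3156 = 0.6816
Step 3: Project onto [-2, 5].
x_proj = clip(-0.309) = -0.309
y_proj = clip(0.6816) = 0.6816
Step 4: Evaluate f.
f(-0.309, 0.6816) = 3.4738


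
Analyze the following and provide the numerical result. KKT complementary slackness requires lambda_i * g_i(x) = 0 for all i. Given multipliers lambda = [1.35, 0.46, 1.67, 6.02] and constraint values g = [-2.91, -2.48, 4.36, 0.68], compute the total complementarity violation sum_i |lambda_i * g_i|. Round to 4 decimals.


KKT complementary slackness check:
lambda_1 * g_1 = 1.35 * -2.91 = -3.9285
lambda_2 * g_2 = 0.46 * -2.48 = -1.1408
lambda_3 * g_3 = 1.67 * 4.36 = 7.2812
lambda_4 * g_4 = 6.02 * 0.68 = 4.0936
Total violation = 3.9285 + 1.1408 + 7.2812 + 4.0936 = 16.4441


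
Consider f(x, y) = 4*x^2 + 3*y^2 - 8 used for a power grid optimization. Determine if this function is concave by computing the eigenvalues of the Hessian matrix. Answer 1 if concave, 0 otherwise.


The Hessian of f(x,y) = 4*x^2 + 3*y^2 - 8 is:
H = [[8, 0], [0, 6]]
Trace = 8 + 6 = 14
Determinant = 8*6 - (0)^2 = 48
Discriminant = (14)^2 - 4*48 = 4.0
Eigenvalues: lambda_1 = 6.0, lambda_2 = 8.0
The function is not concave.

0


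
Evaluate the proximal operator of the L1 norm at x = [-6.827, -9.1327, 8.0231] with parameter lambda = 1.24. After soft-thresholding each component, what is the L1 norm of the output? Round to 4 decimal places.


Soft-thresholding with lambda = 1.24:
prox(-6.827) = sign(-6.827)*max(|-6.827| - 1.24, 0) = -5.587
prox(-9.1327) = sign(-9.1327)*max(|-9.1327| - 1.24, 0) = -7.8927
prox(8.0231) = sign(8.0231)*max(|8.0231| - 1.24, 0) = 6.7831
prox(x) = [-5.587, -7.8927, 6.7831]
||prox(x)||_1 = 5.587 + 7.8927 + 6.7831 = 20.2628


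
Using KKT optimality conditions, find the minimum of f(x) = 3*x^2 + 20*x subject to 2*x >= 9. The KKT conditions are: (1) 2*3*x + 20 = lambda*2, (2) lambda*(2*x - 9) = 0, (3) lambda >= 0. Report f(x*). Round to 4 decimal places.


Step 1: Try lambda = 0 (constraint inactive).
x_unc = -20/(2*3) = -3.3333
Check: 2*-3.3333 = -6.6666 < 9 -- violated!
Step 2: Constraint must be active: 2*x = 9
x* = 9/2 = 4.5
lambda = (2*3*4.5 + 20)/2 = 23.5
Step 3: Compute optimal value.
f(x*) = 3*4.5^2 + 20*4.5 = 150.75


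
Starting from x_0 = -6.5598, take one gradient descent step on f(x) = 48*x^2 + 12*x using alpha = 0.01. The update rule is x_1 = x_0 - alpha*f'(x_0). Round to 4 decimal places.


We compute the gradient at x_0 and apply the update.
f'(x) = 96*x + 12
f'(-6.5598) = 96*-6.5598 + 12 = -617.7408
x_1 = -6.5598 - 0.01*-617.7408 = -0.3824


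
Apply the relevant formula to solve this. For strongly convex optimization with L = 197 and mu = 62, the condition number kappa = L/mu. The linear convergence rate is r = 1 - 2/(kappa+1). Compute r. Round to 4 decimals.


Step 1: Compute the condition number.
kappa = L/mu = 197/62 = 3.1774
Step 2: Compute the convergence rate.
r = 1 - 2/(kappa + 1) = 1 - 2*mu/(L + mu) = (L - mu)/(L + mu) = 135/259 = 0.5212


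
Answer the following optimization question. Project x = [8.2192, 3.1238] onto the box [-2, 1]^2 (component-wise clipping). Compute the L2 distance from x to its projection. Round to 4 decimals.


Project each component onto [-2, 1].
clip(8.2192) = 1.0, clip(3.1238) = 1.0
Projection = [1.0, 1.0]
Squared diffs: [52.1168, 4.5105]
Distance = sqrt(56.6273) = 7.5251


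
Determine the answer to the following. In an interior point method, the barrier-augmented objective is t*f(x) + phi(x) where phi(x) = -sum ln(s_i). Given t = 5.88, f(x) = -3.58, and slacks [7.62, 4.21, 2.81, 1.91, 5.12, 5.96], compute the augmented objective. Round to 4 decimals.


Step 1: Compute log-barrier.
ln values: [2.0308, 1.4375, 1.0332, 0.6471, 1.6332, 1.7851]
phi = -(2.0308 + 1.4375 + 1.0332 + 0.6471 + 1.6332 + 1.7851) = -8.5668
Step 2: Compute augmented objective.
t*f(x) = 5.88*-3.58 = -21.0504
Total = -21.0504 - 8.5668 = -29.6172


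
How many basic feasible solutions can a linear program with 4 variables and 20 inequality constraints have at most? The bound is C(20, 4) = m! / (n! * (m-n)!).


Each vertex corresponds to some choice of n active constraints out of m, so the number of vertices is at most C(m, n) = m! / (n!(m-n)!).
m = 20, n = 4
Numerator: 20 * 19 * 18 * 17
Denominator: 4! = 24
C(20, 4) = 4845


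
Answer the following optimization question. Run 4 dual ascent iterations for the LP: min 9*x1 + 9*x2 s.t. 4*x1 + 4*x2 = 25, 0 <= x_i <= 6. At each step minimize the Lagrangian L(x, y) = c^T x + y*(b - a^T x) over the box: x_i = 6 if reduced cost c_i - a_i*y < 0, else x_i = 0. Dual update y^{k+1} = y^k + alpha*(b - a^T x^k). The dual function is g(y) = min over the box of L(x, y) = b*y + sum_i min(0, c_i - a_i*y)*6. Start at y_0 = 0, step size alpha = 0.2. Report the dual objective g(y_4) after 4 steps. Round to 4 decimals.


Dual ascent for LP: min 9*x1 + 9*x2, 4*x1 + 4*x2 = 25, 0 <= x_i <= 6
Step 1: y^k = 0.0, reduced costs: (9.0, 9.0)
  x^k = (0.0, 0.0), subgradient = b - a^T x = 25.0
  y^{k+1} = 0.0 + 0.2*25.0 = 5.0
Step 2: y^k = 5.0, reduced costs: (-11.0, -11.0)
  x^k = (6.0, 6.0), subgradient = b - a^T x = -23.0
  y^{k+1} = 5.0 + 0.2*-23.0 = 0.4
Step 3: y^k = 0.4, reduced costs: (7.4, 7.4)
  x^k = (0.0, 0.0), subgradient = b - a^T x = 25.0
  y^{k+1} = 0.4 + 0.2*25.0 = 5.4
Step 4: y^k = 5.4, reduced costs: (-12.6, -12.6)
  x^k = (6.0, 6.0), subgradient = b - a^T x = -23.0
  y^{k+1} = 5.4 + 0.2*-23.0 = 0.8
Dual objective at y_4 = 0.8: reduced costs (5.8, 5.8), box minimizer x = (0.0, 0.0)
g(y_4) = b*y + (c1 - a1*y)*x1 + (c2 - a2*y)*x2 = 25*0.8 + 5.8*0.0 + 5.8*0.0 = 20.0 + 0.0 + 0.0 = 20.0


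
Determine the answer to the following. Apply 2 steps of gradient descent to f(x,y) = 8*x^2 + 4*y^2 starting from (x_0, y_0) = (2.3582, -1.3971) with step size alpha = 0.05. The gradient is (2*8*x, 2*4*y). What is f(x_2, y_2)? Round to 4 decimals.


Gradient descent on f(x,y) = 8*x^2 + 4*y^2.
Starting point: (2.3582, -1.3971), alpha = 0.05
Step 1: grad_x = 2*8*2.3582 = 37.7312, grad_y = 2*4*-1.3971 = -11.1768
  x_1 = 2.3582 - 0.05*37.7312 = 0.4716
  y_1 = -1.3971 - 0.05*-11.1768 = -0.8383
Step 2: grad_x = 2*8*0.4716 = 7.5462, grad_y = 2*4*-0.8383 = -6.7061
  x_2 = 0.4716 - 0.05*7.5462 = 0.0943
  y_2 = -0.8383 - 0.05*-6.7061 = -0.503
f(0.0943, -0.503) = 8*0.0943^2 + 4*(-0.503)^2 = 1.083
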